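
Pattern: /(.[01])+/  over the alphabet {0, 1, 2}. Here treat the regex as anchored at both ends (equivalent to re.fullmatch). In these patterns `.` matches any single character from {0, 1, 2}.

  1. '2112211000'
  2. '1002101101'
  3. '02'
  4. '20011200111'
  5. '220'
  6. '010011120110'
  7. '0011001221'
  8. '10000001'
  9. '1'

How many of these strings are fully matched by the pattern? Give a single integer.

1

1 → no match
2 → no match
3 → no match
4 → no match
5 → no match
6 → no match
7 → no match
8 → match
9 → no match
Total matched: 1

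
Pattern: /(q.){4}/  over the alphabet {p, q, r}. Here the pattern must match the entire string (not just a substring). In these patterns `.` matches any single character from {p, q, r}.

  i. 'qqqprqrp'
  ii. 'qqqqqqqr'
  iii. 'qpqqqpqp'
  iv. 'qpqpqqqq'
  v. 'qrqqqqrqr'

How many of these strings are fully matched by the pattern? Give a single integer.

i → no match
ii → match
iii → match
iv → match
v → no match
Total matched: 3

3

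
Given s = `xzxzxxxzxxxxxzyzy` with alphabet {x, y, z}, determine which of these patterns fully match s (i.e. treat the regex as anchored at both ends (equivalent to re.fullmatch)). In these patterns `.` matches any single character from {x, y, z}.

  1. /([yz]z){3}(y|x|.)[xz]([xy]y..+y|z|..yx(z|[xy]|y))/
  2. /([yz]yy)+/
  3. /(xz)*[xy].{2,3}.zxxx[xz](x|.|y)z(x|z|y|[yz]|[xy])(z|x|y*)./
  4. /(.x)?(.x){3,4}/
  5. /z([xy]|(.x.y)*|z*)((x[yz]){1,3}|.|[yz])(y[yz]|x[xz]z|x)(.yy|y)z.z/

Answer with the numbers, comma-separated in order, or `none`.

1 → no match
2 → no match — must end with `yy`
3 → match
4 → no match — must end with `x`
5 → no match — must start with `z`

3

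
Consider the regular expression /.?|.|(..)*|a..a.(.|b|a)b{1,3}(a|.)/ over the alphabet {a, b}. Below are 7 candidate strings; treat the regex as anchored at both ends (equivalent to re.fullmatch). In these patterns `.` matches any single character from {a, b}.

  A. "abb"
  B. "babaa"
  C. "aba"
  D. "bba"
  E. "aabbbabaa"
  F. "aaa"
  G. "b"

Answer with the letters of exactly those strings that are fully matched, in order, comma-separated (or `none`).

G

A → no match
B → no match
C → no match
D → no match
E → no match
F → no match
G → match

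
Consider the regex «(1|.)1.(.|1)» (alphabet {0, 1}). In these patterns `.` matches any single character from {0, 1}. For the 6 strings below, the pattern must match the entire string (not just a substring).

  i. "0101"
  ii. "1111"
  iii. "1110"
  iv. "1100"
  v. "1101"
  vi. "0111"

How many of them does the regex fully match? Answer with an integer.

i → match
ii → match
iii → match
iv → match
v → match
vi → match
Total matched: 6

6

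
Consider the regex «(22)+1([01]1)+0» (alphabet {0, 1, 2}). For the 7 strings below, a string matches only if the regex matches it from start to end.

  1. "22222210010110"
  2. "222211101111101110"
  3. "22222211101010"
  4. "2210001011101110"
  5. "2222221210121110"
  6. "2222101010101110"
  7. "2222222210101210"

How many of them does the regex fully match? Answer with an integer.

1 → no match
2 → match
3 → match
4 → no match
5 → no match
6 → match
7 → no match
Total matched: 3

3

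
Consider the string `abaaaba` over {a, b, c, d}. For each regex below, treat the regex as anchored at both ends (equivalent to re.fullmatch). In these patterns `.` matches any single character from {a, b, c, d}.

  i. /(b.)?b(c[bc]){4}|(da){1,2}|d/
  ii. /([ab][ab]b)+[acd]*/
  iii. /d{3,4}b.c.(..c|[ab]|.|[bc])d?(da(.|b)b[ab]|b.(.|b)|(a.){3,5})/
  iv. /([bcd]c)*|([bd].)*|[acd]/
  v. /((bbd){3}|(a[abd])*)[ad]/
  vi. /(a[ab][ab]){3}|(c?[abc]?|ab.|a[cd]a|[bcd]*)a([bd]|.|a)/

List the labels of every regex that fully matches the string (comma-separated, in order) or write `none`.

i → no match
ii → no match
iii → no match — must start with `d`
iv → no match
v → match
vi → no match

v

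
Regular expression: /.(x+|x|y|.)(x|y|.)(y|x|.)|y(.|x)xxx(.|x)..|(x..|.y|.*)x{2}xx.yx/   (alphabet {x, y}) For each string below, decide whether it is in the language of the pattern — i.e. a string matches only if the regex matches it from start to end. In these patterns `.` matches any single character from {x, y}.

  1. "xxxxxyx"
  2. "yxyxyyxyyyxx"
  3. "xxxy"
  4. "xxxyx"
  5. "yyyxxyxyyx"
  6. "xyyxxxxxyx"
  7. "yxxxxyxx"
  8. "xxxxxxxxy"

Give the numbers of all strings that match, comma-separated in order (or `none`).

1. "xxxxxyx" → match
2. "yxyxyyxyyyxx" → no match
3. "xxxy" → match
4. "xxxyx" → match
5. "yyyxxyxyyx" → no match
6. "xyyxxxxxyx" → match
7. "yxxxxyxx" → match
8. "xxxxxxxxy" → match

1, 3, 4, 6, 7, 8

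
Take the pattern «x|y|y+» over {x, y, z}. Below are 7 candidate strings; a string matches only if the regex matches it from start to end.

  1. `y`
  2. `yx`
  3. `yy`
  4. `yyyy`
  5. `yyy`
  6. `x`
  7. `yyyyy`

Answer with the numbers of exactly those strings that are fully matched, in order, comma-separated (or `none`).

1, 3, 4, 5, 6, 7

1. `y` → match
2. `yx` → no match
3. `yy` → match
4. `yyyy` → match
5. `yyy` → match
6. `x` → match
7. `yyyyy` → match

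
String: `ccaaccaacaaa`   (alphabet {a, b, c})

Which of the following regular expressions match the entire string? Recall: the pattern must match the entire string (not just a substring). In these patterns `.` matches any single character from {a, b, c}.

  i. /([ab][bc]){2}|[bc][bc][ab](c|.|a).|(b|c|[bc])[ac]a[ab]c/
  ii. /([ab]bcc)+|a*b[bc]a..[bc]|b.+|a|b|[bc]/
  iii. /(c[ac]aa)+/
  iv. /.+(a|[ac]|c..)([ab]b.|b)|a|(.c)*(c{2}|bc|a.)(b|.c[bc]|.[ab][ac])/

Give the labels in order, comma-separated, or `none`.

iii

i → no match
ii → no match
iii → match
iv → no match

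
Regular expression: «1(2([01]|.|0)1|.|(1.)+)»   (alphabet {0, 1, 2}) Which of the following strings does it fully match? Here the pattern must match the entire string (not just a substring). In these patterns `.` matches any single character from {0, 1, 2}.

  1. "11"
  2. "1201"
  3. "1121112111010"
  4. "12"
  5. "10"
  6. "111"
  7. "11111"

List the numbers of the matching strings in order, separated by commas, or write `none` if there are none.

1, 2, 3, 4, 5, 6, 7

1 → match
2 → match
3 → match
4 → match
5 → match
6 → match
7 → match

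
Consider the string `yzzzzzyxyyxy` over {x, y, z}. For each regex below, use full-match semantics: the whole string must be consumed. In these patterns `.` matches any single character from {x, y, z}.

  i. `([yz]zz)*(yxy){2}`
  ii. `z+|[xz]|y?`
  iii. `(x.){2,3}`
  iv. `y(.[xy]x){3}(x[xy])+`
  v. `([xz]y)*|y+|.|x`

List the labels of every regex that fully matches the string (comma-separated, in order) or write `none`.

i

i → match
ii → no match
iii → no match — must start with `x`
iv → no match
v → no match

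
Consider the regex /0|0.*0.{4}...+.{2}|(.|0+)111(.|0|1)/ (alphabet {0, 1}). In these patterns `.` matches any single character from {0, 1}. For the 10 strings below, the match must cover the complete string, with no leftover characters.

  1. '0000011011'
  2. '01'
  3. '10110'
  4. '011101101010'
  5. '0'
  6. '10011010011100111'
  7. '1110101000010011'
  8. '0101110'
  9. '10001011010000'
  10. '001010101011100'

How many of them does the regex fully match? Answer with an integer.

1. '0000011011' → no match
2. '01' → no match
3. '10110' → no match
4. '011101101010' → no match
5. '0' → match
6 → no match
7 → no match
8. '0101110' → no match
9 → no match
10 → match
Total matched: 2

2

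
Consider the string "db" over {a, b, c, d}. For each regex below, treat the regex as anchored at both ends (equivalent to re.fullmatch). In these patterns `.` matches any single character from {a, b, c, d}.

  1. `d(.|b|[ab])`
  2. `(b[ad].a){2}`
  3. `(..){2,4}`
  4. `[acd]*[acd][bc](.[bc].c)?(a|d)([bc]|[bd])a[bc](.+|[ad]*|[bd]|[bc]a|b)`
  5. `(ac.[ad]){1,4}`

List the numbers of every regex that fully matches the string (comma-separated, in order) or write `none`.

1

1 → match
2 → no match — must start with "b"
3 → no match
4 → no match
5 → no match — must start with "ac"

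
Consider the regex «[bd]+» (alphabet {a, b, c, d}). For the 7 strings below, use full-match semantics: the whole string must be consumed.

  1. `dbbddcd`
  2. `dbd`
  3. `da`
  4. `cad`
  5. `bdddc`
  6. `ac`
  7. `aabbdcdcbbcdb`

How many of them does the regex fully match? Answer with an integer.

1. `dbbddcd` → no match
2. `dbd` → match
3. `da` → no match
4. `cad` → no match
5. `bdddc` → no match
6. `ac` → no match
7 → no match
Total matched: 1

1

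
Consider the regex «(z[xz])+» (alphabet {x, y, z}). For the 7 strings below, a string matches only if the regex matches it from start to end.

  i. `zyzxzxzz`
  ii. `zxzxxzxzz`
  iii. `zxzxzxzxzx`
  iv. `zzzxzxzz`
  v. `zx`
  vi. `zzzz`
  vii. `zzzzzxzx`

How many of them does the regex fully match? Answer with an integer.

i → no match
ii → no match
iii → match
iv → match
v → match
vi → match
vii → match
Total matched: 5

5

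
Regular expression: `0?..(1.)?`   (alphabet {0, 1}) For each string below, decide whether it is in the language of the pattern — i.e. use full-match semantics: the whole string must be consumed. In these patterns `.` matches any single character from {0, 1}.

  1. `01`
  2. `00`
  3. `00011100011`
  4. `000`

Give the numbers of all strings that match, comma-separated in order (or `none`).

1 → match
2 → match
3 → no match
4 → match

1, 2, 4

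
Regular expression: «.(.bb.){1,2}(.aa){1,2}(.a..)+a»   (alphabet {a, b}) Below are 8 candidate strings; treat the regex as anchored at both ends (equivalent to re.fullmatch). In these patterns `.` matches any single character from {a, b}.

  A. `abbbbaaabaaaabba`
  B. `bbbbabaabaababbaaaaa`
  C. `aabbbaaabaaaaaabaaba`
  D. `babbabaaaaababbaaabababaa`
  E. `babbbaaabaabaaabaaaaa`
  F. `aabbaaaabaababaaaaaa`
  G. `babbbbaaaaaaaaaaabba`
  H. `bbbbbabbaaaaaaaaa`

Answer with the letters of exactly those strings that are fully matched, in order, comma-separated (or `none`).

A, B, C, E, F, G, H

A → match
B → match
C → match
D → no match
E → match
F → match
G → match
H → match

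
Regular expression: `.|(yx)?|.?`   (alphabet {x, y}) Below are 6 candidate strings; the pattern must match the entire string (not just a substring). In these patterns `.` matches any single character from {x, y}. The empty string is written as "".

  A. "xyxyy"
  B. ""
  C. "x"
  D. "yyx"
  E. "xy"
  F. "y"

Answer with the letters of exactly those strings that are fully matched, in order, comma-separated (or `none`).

A → no match
B → match
C → match
D → no match
E → no match
F → match

B, C, F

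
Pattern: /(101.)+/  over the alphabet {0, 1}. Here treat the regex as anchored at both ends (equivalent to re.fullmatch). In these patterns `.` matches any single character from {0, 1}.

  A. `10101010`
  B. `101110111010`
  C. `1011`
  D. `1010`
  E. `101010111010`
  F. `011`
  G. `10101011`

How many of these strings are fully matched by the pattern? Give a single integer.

A → match
B → match
C → match
D → match
E → match
F → no match — must start with `101`
G → match
Total matched: 6

6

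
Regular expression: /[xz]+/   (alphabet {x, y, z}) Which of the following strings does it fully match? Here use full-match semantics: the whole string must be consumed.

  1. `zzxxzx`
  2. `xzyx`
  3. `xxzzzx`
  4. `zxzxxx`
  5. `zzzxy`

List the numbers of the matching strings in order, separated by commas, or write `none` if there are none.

1, 3, 4

1 → match
2 → no match
3 → match
4 → match
5 → no match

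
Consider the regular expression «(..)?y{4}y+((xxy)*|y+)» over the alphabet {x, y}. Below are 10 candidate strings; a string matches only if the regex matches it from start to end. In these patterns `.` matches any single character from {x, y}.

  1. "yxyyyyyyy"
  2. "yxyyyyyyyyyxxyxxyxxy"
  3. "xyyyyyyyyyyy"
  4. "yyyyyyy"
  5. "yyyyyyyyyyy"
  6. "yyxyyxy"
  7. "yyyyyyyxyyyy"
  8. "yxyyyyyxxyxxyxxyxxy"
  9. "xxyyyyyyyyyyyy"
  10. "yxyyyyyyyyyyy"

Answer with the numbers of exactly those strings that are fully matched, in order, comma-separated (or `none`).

1, 2, 3, 4, 5, 8, 9, 10

1 → match
2 → match
3 → match
4 → match
5 → match
6 → no match
7 → no match
8 → match
9 → match
10 → match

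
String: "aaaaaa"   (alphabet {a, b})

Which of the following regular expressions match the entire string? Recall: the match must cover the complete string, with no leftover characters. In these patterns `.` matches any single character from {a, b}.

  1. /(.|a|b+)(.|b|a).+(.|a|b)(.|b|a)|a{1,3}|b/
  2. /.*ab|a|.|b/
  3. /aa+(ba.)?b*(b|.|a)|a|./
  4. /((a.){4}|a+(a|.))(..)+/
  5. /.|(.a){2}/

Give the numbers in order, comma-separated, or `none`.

1 → match
2 → no match
3 → match
4 → match
5 → no match

1, 3, 4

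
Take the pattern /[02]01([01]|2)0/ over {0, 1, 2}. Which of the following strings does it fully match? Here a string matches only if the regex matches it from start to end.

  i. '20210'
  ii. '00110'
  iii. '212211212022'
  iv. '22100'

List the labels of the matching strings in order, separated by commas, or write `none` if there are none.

ii

i → no match
ii → match
iii → no match — must end with '0'
iv → no match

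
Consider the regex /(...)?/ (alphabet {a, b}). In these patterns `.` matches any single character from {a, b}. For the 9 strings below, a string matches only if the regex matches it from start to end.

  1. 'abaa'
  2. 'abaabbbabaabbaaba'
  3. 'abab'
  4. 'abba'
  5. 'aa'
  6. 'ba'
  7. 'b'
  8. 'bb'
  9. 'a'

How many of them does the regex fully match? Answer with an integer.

0

1. 'abaa' → no match
2 → no match
3. 'abab' → no match
4. 'abba' → no match
5. 'aa' → no match
6. 'ba' → no match
7. 'b' → no match
8. 'bb' → no match
9. 'a' → no match
Total matched: 0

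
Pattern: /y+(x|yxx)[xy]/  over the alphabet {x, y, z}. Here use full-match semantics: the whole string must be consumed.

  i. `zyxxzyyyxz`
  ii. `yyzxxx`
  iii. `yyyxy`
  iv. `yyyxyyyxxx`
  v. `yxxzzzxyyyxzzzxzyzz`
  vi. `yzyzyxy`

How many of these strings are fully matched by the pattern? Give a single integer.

1

i. `zyxxzyyyxz` → no match — must start with `y`
ii. `yyzxxx` → no match
iii. `yyyxy` → match
iv. `yyyxyyyxxx` → no match
v → no match
vi. `yzyzyxy` → no match
Total matched: 1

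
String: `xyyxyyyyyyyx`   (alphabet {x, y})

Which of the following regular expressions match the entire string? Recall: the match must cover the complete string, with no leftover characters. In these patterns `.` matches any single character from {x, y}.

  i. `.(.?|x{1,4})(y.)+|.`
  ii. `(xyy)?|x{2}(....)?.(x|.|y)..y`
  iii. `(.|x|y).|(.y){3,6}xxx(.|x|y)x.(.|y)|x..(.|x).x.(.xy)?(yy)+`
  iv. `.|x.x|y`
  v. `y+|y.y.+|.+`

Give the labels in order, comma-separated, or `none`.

i, v

i → match
ii → no match
iii → no match
iv → no match
v → match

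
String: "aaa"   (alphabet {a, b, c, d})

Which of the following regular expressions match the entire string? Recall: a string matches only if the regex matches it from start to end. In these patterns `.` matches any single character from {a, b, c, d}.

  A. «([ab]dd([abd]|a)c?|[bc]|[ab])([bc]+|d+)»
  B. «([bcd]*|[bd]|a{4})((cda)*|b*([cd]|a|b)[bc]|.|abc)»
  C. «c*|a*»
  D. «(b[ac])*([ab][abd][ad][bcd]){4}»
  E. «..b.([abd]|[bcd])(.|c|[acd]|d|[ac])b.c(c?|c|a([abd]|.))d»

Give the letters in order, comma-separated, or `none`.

A → no match
B → no match
C → match
D → no match
E → no match — must end with "d"

C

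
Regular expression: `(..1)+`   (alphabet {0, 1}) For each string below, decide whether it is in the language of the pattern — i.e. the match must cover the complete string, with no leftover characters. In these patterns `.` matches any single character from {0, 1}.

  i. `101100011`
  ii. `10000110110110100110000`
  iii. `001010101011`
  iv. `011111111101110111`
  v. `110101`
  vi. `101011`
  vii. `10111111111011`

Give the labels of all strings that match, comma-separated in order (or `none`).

vi

i → no match
ii → no match — must end with `1`
iii → no match
iv → no match
v → no match
vi → match
vii → no match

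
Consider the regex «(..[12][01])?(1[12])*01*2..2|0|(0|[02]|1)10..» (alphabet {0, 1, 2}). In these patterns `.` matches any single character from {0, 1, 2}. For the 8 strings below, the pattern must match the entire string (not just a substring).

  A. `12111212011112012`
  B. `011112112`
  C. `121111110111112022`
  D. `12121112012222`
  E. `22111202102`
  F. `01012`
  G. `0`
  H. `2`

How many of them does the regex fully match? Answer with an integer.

A → match
B → match
C → match
D → match
E → match
F → match
G → match
H → no match
Total matched: 7

7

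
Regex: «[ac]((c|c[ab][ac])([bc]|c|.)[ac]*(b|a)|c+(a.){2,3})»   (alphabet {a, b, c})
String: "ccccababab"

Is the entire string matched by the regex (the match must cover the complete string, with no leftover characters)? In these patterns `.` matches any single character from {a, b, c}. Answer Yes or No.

Yes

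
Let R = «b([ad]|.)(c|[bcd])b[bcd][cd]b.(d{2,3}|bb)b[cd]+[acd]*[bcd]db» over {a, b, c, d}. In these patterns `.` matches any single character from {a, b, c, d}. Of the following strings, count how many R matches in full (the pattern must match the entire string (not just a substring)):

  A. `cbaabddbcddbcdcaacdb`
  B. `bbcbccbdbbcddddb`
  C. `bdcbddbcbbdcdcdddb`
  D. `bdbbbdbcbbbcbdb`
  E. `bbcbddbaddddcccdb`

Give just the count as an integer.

A → no match — must start with `b`
B → no match
C → no match
D → match
E → no match
Total matched: 1

1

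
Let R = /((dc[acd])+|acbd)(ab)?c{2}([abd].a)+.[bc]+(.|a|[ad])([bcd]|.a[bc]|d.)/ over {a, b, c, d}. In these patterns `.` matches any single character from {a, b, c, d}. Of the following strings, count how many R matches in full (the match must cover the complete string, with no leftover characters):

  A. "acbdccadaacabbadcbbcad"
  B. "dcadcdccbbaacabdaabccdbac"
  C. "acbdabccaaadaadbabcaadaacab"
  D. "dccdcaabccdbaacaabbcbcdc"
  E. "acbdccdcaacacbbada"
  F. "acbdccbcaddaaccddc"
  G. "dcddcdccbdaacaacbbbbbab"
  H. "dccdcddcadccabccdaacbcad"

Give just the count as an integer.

A → match
B → match
C → match
D → match
E → match
F → match
G → match
H → match
Total matched: 8

8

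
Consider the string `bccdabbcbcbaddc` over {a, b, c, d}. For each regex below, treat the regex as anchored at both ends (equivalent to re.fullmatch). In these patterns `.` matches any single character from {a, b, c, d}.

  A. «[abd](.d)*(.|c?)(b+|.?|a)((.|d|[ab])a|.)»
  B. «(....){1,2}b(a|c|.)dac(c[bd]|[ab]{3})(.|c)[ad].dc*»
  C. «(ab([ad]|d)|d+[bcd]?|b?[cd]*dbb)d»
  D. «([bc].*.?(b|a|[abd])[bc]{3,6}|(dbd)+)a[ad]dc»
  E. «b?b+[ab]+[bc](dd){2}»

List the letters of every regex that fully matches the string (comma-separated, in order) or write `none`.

A → no match
B → no match
C → no match — must end with `d`
D → match
E → no match — must end with `dd`

D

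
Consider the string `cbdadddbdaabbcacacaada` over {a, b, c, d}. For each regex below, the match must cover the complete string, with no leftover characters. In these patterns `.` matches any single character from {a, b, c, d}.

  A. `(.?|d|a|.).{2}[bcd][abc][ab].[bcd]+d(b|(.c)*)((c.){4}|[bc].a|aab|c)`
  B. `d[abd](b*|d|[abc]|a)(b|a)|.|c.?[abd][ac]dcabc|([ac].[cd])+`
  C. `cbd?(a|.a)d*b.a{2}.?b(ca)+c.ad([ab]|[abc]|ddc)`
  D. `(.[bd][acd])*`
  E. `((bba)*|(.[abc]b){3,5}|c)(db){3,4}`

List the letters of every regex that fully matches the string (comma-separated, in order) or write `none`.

C

A → no match
B → no match
C → match
D → no match
E → no match — must end with `db`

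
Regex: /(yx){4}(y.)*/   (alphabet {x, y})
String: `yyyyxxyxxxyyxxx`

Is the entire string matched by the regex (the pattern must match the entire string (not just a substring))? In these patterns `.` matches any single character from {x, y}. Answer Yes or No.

No

Every match must start with `yx`, but `yyyyxxyxxxyyxxx` does not.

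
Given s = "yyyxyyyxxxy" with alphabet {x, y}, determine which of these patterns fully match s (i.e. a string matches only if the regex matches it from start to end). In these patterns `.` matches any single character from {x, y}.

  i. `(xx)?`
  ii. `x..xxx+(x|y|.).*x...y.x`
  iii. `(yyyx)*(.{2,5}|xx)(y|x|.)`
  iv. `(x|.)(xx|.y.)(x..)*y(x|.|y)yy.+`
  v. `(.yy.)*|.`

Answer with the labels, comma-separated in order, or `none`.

iii

i → no match
ii → no match — must start with "x"
iii → match
iv → no match
v → no match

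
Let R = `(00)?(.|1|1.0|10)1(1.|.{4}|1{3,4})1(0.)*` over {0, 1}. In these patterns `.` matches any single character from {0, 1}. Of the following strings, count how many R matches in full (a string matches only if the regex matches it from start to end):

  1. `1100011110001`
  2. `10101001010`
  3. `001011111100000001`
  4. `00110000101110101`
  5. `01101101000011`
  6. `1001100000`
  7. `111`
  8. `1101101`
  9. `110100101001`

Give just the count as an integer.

1 → no match
2 → no match
3 → match
4 → no match
5 → no match
6 → no match
7 → no match
8 → match
9 → no match
Total matched: 2

2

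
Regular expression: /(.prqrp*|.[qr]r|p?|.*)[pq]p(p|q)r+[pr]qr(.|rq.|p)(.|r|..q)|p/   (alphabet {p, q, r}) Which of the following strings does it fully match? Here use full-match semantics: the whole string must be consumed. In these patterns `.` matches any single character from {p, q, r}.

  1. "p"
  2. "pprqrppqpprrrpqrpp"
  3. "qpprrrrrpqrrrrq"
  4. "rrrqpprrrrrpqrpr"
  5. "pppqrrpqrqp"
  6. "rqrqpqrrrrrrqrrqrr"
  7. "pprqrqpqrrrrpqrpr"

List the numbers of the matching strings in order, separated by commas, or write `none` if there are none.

1, 2, 3, 4, 5, 6, 7

1 → match
2 → match
3 → match
4 → match
5 → match
6 → match
7 → match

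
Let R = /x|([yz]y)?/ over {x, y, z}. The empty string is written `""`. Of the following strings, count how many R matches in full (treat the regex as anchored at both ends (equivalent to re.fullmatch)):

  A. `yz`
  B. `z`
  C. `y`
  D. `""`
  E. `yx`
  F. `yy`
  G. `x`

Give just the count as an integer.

3

A → no match
B → no match
C → no match
D → match
E → no match
F → match
G → match
Total matched: 3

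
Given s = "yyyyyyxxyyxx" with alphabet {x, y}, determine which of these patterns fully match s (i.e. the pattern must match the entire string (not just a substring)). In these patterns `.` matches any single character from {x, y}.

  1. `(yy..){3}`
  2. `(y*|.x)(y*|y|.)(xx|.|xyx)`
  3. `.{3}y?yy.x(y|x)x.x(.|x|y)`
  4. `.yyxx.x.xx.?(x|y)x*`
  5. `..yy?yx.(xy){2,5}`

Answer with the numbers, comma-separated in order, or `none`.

1 → match
2 → no match
3 → no match
4 → no match
5 → no match — must end with "xy"

1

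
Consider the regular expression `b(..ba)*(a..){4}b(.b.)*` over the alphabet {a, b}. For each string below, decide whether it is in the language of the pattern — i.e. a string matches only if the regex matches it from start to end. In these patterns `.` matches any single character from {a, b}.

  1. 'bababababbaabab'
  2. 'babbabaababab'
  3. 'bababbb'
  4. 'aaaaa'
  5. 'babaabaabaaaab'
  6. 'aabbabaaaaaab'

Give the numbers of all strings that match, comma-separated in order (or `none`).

1 → no match
2 → no match
3 → no match
4 → no match — must start with 'b'
5 → match
6 → no match — must start with 'b'

5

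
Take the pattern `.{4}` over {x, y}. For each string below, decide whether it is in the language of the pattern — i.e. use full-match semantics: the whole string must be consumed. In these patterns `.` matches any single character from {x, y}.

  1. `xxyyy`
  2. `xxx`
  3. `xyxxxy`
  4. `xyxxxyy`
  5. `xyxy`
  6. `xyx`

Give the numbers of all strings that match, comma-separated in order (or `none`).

5

1 → no match
2 → no match
3 → no match
4 → no match
5 → match
6 → no match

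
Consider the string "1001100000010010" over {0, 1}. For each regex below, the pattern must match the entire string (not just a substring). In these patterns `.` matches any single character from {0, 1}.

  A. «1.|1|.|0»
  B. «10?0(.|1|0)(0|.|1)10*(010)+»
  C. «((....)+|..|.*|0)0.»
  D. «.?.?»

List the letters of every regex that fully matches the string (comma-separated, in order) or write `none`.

B

A → no match
B → match
C → no match
D → no match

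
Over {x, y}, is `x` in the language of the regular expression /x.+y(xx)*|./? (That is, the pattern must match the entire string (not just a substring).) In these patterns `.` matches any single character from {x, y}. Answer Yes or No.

Yes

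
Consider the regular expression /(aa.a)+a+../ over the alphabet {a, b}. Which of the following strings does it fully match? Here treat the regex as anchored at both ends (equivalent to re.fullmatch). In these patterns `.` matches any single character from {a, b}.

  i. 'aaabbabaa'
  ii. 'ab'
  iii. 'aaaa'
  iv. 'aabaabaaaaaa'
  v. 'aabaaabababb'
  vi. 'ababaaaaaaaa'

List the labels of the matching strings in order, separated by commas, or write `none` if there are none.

i → no match
ii → no match — must start with 'aa'
iii → no match
iv → no match
v → no match
vi → no match — must start with 'aa'

none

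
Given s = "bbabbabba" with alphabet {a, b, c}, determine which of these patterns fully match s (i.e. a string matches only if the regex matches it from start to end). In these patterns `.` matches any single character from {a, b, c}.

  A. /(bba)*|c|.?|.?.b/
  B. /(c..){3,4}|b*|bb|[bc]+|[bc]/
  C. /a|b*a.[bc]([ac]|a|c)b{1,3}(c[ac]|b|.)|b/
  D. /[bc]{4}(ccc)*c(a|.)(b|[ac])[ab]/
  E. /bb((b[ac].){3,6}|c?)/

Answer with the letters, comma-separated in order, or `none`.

A, C

A → match
B → no match
C → match
D → no match
E → no match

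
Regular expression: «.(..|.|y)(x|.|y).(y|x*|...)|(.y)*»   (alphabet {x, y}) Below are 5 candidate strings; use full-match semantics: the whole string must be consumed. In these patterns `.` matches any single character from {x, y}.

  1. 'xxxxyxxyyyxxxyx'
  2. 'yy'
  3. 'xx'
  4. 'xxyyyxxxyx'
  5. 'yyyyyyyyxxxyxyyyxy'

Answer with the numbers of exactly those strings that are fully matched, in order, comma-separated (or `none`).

1 → no match
2 → match
3 → no match
4 → no match
5 → no match

2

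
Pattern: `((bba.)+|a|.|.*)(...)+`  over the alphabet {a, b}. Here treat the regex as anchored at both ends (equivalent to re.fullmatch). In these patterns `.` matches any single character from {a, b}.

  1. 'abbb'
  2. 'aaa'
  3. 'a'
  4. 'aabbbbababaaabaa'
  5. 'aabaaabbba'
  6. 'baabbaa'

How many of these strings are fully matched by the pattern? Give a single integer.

1 → match
2 → match
3 → no match
4 → match
5 → match
6 → match
Total matched: 5

5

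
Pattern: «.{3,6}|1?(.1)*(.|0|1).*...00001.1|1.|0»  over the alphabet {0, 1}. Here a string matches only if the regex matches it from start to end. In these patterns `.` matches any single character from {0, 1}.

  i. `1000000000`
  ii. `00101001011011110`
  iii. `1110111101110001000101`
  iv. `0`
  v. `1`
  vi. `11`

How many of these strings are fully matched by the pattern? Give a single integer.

i → no match
ii → no match
iii → no match
iv → match
v → no match
vi → match
Total matched: 2

2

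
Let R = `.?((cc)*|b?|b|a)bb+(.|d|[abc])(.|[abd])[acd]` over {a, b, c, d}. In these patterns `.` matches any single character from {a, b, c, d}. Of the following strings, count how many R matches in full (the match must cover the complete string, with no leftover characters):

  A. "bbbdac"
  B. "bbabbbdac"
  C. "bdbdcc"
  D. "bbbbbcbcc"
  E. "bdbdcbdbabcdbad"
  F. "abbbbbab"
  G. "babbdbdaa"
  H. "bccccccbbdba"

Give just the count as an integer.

A → match
B → no match
C → no match
D → no match
E → no match
F → no match
G → no match
H → match
Total matched: 2

2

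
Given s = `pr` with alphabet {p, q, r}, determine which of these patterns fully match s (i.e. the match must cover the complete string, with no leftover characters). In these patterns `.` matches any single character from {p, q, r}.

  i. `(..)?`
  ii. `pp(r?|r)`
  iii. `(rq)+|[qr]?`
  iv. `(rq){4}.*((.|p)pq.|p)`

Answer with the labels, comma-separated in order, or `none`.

i

i → match
ii → no match — must start with `pp`
iii → no match
iv → no match — must start with `rq`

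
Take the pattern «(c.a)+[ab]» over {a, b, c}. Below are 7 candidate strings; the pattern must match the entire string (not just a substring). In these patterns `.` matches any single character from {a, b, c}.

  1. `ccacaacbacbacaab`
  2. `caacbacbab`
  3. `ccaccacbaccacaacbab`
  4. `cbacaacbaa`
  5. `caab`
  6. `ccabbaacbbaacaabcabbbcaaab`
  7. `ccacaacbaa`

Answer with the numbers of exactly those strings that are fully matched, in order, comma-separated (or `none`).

1, 2, 3, 4, 5, 7

1 → match
2. `caacbacbab` → match
3 → match
4. `cbacaacbaa` → match
5. `caab` → match
6 → no match
7. `ccacaacbaa` → match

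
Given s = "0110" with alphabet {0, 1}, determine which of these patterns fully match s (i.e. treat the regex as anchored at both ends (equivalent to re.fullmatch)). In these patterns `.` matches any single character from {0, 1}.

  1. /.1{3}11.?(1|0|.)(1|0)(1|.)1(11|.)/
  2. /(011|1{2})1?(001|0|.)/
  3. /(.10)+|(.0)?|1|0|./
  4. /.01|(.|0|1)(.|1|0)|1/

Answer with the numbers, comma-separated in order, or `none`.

2

1 → no match
2 → match
3 → no match
4 → no match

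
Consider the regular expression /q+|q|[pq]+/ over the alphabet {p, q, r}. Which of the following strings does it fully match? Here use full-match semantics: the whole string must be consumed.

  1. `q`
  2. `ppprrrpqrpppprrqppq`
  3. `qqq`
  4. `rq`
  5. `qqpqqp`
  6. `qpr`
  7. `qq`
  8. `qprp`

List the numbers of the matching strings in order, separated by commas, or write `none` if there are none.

1 → match
2 → no match
3 → match
4 → no match
5 → match
6 → no match
7 → match
8 → no match

1, 3, 5, 7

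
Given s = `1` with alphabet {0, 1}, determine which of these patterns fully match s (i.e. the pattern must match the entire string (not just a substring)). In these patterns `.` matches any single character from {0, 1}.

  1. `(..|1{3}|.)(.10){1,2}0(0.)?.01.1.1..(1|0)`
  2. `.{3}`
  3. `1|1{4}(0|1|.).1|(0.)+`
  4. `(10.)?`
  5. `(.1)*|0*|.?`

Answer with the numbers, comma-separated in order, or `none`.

3, 5

1 → no match
2 → no match
3 → match
4 → no match
5 → match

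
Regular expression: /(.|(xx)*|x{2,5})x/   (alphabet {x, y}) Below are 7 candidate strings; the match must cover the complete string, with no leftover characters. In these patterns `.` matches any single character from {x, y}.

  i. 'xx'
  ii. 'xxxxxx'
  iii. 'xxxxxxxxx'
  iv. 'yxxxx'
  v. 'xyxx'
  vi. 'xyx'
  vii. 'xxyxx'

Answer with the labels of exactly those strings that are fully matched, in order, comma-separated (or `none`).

i, ii, iii

i → match
ii → match
iii → match
iv → no match
v → no match
vi → no match
vii → no match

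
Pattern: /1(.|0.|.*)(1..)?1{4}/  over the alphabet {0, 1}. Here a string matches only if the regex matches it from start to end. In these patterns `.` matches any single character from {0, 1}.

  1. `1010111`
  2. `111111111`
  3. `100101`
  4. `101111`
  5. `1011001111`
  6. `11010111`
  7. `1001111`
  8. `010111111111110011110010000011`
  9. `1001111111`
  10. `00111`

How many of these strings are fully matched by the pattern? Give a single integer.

1 → no match
2 → match
3 → no match
4 → match
5 → match
6 → no match
7 → match
8 → no match — must start with `1`
9 → match
10 → no match — must start with `1`
Total matched: 5

5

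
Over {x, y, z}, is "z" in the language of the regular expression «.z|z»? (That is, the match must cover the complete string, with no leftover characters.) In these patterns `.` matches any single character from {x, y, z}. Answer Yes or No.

Yes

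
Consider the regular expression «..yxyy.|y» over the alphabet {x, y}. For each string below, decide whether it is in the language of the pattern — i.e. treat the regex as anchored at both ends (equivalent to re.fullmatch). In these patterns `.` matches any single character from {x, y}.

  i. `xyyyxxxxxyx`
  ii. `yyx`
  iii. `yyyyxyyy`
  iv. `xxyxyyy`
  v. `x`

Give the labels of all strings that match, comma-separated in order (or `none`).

iv

i. `xyyyxxxxxyx` → no match
ii. `yyx` → no match
iii. `yyyyxyyy` → no match
iv. `xxyxyyy` → match
v. `x` → no match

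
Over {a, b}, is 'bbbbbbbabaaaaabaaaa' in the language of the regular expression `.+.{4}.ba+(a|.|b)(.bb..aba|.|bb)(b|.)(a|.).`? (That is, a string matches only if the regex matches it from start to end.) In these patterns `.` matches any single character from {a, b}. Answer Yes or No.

Yes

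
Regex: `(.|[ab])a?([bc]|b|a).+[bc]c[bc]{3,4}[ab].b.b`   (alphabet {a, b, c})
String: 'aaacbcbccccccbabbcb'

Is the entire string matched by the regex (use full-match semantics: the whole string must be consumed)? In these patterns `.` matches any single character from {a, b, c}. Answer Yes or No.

Yes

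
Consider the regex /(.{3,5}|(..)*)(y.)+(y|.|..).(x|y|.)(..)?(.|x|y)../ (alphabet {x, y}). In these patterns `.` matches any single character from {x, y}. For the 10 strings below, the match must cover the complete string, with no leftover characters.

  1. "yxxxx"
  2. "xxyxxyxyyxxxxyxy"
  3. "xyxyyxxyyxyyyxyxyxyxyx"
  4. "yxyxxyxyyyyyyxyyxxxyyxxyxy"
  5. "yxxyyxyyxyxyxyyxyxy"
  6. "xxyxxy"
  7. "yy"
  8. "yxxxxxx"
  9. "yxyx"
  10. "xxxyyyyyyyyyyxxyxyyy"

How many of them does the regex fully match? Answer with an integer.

3

1 → no match
2 → match
3 → match
4 → no match
5 → no match
6 → no match
7 → no match
8 → no match
9 → no match
10 → match
Total matched: 3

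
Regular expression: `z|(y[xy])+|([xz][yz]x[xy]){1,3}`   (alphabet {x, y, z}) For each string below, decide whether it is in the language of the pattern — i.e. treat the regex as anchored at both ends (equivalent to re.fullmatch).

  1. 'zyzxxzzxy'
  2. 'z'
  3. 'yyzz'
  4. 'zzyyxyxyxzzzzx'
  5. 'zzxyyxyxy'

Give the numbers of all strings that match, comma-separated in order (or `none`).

2

1 → no match
2 → match
3 → no match
4 → no match
5 → no match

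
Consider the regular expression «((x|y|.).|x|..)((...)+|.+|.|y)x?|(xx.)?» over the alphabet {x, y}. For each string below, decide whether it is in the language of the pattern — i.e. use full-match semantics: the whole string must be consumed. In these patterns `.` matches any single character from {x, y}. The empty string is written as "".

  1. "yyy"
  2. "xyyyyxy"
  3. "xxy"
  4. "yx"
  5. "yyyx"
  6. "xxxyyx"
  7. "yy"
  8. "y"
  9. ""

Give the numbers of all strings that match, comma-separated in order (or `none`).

1, 2, 3, 5, 6, 9

1 → match
2 → match
3 → match
4 → no match
5 → match
6 → match
7 → no match
8 → no match
9 → match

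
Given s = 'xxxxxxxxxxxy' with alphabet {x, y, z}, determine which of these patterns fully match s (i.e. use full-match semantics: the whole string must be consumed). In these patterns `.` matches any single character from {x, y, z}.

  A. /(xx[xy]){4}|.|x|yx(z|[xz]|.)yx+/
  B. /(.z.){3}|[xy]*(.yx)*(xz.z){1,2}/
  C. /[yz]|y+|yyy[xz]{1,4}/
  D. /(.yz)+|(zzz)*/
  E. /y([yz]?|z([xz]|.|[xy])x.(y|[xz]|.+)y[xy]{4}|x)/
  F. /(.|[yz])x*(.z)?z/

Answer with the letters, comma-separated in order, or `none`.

A → match
B → no match
C → no match
D → no match
E → no match — must start with 'y'
F → no match — must end with 'z'

A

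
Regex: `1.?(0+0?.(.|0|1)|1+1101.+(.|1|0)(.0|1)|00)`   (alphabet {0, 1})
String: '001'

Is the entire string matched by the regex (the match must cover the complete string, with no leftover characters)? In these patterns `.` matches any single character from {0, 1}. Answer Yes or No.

No

Every match must start with '1', but '001' does not.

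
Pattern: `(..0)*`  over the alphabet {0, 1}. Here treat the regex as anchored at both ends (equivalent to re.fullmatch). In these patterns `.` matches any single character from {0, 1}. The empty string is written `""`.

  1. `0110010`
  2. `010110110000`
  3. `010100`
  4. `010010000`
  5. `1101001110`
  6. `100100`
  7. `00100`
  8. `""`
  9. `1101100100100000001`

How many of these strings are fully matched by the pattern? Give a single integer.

5

1 → no match
2 → match
3 → match
4 → match
5 → no match
6 → match
7 → no match
8 → match
9 → no match
Total matched: 5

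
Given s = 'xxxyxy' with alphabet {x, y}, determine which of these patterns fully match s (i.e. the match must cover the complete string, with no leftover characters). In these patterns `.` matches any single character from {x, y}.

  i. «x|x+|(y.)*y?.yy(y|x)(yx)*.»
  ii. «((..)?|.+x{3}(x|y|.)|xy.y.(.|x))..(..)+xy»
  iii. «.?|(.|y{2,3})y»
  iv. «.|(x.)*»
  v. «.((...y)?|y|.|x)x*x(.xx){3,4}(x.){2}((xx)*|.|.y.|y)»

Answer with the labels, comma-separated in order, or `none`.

ii, iv

i → no match
ii → match
iii → no match
iv → match
v → no match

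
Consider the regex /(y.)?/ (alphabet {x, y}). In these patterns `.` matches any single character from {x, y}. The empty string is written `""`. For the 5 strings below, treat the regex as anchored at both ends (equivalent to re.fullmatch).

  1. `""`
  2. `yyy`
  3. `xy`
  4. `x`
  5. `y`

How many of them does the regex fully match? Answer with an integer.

1

1 → match
2 → no match
3 → no match
4 → no match
5 → no match
Total matched: 1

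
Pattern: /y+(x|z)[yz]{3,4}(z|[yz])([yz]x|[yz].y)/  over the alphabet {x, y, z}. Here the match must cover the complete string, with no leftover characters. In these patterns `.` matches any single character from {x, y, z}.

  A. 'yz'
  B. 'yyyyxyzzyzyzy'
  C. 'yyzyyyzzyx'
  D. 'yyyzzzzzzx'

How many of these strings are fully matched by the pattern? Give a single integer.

A. 'yz' → no match
B → match
C. 'yyzyyyzzyx' → match
D. 'yyyzzzzzzx' → match
Total matched: 3

3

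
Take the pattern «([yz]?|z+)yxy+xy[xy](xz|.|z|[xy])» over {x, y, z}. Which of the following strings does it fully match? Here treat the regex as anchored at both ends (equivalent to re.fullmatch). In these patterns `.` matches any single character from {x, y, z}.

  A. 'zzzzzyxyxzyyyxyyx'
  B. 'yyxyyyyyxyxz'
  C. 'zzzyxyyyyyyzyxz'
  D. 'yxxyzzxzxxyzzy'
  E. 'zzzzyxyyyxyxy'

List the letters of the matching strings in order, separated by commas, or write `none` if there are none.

A → no match
B → match
C → no match
D → no match
E → match

B, E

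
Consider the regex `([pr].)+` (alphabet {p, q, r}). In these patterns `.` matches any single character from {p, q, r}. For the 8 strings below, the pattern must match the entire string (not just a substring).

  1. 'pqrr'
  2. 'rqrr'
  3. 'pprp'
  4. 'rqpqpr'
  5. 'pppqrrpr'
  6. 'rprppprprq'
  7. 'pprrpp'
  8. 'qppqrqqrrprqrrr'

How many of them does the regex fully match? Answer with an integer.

7

1 → match
2 → match
3 → match
4 → match
5 → match
6 → match
7 → match
8 → no match
Total matched: 7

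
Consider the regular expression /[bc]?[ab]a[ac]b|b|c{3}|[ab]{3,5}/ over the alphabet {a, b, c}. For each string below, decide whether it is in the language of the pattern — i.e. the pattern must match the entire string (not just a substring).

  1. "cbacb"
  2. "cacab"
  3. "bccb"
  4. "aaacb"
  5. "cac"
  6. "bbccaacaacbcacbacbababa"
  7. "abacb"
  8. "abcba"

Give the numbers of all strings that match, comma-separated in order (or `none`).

1

1. "cbacb" → match
2. "cacab" → no match
3. "bccb" → no match
4. "aaacb" → no match
5. "cac" → no match
6 → no match
7. "abacb" → no match
8. "abcba" → no match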